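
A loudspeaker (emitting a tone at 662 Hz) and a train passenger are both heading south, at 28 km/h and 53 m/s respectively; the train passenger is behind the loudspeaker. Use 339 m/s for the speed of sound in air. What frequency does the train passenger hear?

28 km/h = 7.778 m/s.
The train passenger is behind, so the loudspeaker is moving away from it while the train passenger is moving toward the loudspeaker.
General Doppler shift: f' = f · (v + v_o)/(v + v_s).
f' = 662 × (339 + 53)/(339 + 7.778) = 662 × 392/346.78 ≈ 748 Hz.

748 Hz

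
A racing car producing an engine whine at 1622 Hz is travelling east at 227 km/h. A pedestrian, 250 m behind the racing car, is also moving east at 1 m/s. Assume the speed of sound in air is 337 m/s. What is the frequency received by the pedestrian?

227 km/h = 63.06 m/s.
The pedestrian is behind, so the racing car is moving away from it while the pedestrian is moving toward the racing car.
Both move, so f' = f · (v + v_o)/(v + v_s).
f' = 1622 × (337 + 1)/(337 + 63.06) = 1622 × 338/400.06 ≈ 1370 Hz.

1370 Hz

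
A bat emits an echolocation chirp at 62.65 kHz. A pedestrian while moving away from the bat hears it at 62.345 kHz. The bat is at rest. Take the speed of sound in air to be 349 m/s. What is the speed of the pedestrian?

1.70 m/s

f' = f · (v − v_o)/v ⇒ v_o = v · |f'/f − 1|.
v_o = 349 × |62.345/62.65 − 1| = 349 × 0.004868 ≈ 1.70 m/s.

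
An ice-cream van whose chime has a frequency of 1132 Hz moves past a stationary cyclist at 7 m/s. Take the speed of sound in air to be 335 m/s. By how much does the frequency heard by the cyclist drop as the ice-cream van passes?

47.3 Hz

Approaching: f₁ = f · v/(v − v_s) = 1132 × 335/328 ≈ 1156.2 Hz.
Receding: f₂ = f · v/(v + v_s) = 1132 × 335/342 ≈ 1108.8 Hz.
Drop: f₁ − f₂ = 2f·v·v_s/(v² − v_s²) = 2 × 1132 × 335 × 7/(335² − 7²) ≈ 47.3 Hz.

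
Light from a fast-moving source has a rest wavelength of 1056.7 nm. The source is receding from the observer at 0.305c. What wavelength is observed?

Relativistic Doppler for wavelength: λ' = λ₀ · √((1 + β)/(1 − β)).
λ' = 1056.7 × √(1.3050/0.6950) = 1056.7 × 1.37029 ≈ 1448.0 nm.

1448.0 nm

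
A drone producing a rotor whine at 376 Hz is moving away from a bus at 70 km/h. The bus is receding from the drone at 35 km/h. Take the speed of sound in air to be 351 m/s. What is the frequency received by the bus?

70 km/h = 19.44 m/s; 35 km/h = 9.722 m/s.
With source receding and observer receding, f' = f · (v − v_o)/(v + v_s).
f' = 376 × (351 − 9.722)/(351 + 19.44) = 376 × 341.28/370.44 ≈ 346 Hz.

346 Hz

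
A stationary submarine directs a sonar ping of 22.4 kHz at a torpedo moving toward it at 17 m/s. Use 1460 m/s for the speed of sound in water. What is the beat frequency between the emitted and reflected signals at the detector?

At the torpedo (a moving observer), f₁ = f₀ · (v + u)/v = 22.4 × 1477/1460 ≈ 22.661 kHz.
The reflection then acts as a moving source: f₂ = f₁ · v/(v − u) ≈ 22.928 kHz.
Equivalently f₂ = f₀ · (v + u)/(v − u).
Beat frequency (with f₀ = 22400 Hz): |f₂ − f₀| = 2u·f₀/(v − u) = 2 × 17 × 22400/1443 ≈ 528 Hz.

528 Hz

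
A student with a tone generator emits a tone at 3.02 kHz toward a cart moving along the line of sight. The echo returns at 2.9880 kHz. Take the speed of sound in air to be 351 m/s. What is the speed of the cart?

Double Doppler shift off a moving reflector: f₂ = f₀ · (v + u)/(v − u) (u > 0 toward emitter).
Rearranging, u = v · (f₂ − f₀)/(f₂ + f₀) = 351 × -0.0320/6.0080 ≈ -1.87 m/s.
So the cart is moving at 1.87 m/s away from the emitter.

1.87 m/s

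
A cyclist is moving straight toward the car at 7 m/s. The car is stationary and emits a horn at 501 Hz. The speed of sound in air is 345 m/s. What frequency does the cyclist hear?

511 Hz

Moving observer, stationary source: f' = f · (v + v_o)/v.
f' = 501 × (345 + 7)/345 = 501 × 352/345 ≈ 511 Hz.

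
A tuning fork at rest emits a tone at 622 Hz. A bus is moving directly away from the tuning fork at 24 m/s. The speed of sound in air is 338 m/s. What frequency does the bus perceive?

578 Hz

Moving observer, stationary source: f' = f · (v − v_o)/v.
f' = 622 × (338 − 24)/338 = 622 × 314/338 ≈ 578 Hz.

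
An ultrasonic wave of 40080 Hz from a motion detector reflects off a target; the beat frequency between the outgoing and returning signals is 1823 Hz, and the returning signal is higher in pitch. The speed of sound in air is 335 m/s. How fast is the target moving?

7.4 m/s

Double Doppler shift off a moving reflector: f₂ = f₀ · (v + u)/(v − u) (u > 0 toward emitter).
Returning signal is higher, so f₂ = f₀ + Δf = 40080 + 1823 = 41903 Hz.
Rearranging, u = v · (f₂ − f₀)/(f₂ + f₀) = 335 × 1823/81983 ≈ 7.4 m/s.
So the target is moving at 7.4 m/s toward the emitter.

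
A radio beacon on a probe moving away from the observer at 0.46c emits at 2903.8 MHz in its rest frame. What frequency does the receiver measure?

Relativistic Doppler for frequency: f' = f₀ · √((1 − β)/(1 + β)).
f' = 2903.8 × √(0.5400/1.4600) = 2903.8 × 0.60816 ≈ 1766.0 MHz.

1766.0 MHz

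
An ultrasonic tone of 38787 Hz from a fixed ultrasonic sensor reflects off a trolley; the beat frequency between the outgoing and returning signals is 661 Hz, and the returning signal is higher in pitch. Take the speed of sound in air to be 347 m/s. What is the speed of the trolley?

2.93 m/s

Double Doppler shift off a moving reflector: f₂ = f₀ · (v + u)/(v − u) (u > 0 toward emitter).
Returning signal is higher, so f₂ = f₀ + Δf = 38787 + 661 = 39448 Hz.
Rearranging, u = v · (f₂ − f₀)/(f₂ + f₀) = 347 × 661/78235 ≈ 2.93 m/s.
So the trolley is moving at 2.93 m/s toward the emitter.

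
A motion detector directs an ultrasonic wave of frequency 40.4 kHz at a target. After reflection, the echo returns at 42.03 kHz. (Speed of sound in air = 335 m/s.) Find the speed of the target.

6.6 m/s

Double Doppler shift off a moving reflector: f₂ = f₀ · (v + u)/(v − u) (u > 0 toward emitter).
Rearranging, u = v · (f₂ − f₀)/(f₂ + f₀) = 335 × 1.63/82.43 ≈ 6.6 m/s.
So the target is moving at 6.6 m/s toward the emitter.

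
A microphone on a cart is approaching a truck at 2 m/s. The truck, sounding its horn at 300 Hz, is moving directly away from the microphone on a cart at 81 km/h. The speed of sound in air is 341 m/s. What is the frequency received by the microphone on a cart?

283 Hz

81 km/h = 22.5 m/s.
With source receding and observer approaching, f' = f · (v + v_o)/(v + v_s).
f' = 300 × (341 + 2)/(341 + 22.5) = 300 × 343/363.5 ≈ 283 Hz.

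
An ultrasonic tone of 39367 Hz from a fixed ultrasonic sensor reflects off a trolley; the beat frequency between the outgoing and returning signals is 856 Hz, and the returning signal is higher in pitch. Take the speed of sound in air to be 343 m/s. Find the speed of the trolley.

Double Doppler shift off a moving reflector: f₂ = f₀ · (v + u)/(v − u) (u > 0 toward emitter).
Returning signal is higher, so f₂ = f₀ + Δf = 39367 + 856 = 40223 Hz.
Rearranging, u = v · (f₂ − f₀)/(f₂ + f₀) = 343 × 856/79590 ≈ 3.7 m/s.
So the trolley is moving at 3.7 m/s toward the emitter.

3.7 m/s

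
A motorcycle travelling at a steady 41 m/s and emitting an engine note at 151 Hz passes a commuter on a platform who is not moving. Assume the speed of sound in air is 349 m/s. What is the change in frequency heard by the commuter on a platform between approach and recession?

Approaching: f₁ = f · v/(v − v_s) = 151 × 349/308 ≈ 171.1 Hz.
Receding: f₂ = f · v/(v + v_s) = 151 × 349/390 ≈ 135.1 Hz.
Drop: f₁ − f₂ = 2f·v·v_s/(v² − v_s²) = 2 × 151 × 349 × 41/(349² − 41²) ≈ 36.0 Hz.

36.0 Hz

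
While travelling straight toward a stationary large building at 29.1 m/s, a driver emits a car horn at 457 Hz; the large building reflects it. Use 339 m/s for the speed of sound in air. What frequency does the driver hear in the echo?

The large building receives the sound from a moving source: f₁ = f₀ · v/(v − v_e) = 457 × 339/309.9 ≈ 500 Hz.
On the return leg the driver is a moving observer: f₂ = f₁ · (v + v_e)/v = 500 × 368.1/339 ≈ 543 Hz.

543 Hz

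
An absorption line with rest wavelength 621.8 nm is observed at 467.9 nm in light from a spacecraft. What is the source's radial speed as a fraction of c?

0.277

λ'/λ₀ = 0.7525 < 1 (blueshift), so the source is approaching.
λ'/λ₀ = √((1 − β)/(1 + β)) for an approaching source ⇒ β = (1 − r²)/(1 + r²) with r = λ'/λ₀.
β = (1 − 0.5662)/(1 + 0.5662) ≈ 0.277.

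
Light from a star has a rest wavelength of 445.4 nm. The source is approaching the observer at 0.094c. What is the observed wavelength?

Relativistic Doppler for wavelength: λ' = λ₀ · √((1 − β)/(1 + β)).
λ' = 445.4 × √(0.9060/1.0940) = 445.4 × 0.91003 ≈ 405.3 nm.

405.3 nm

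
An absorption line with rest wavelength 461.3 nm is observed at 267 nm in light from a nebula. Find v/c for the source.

λ'/λ₀ = 0.5788 < 1 (blueshift), so the source is approaching.
λ'/λ₀ = √((1 − β)/(1 + β)) for an approaching source ⇒ β = (1 − r²)/(1 + r²) with r = λ'/λ₀.
β = (1 − 0.3350)/(1 + 0.3350) ≈ 0.498.

0.498c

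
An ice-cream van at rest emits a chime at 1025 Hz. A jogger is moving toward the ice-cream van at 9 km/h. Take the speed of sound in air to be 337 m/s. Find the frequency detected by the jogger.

9 km/h = 2.5 m/s.
Only the observer moves, toward the source, so f' = f · (v + v_o)/v.
f' = 1025 × (337 + 2.5)/337 = 1025 × 339.5/337 ≈ 1033 Hz.

1033 Hz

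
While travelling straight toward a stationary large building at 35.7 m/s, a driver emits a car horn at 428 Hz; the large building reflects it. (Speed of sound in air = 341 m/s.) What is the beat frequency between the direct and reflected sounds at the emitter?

100 Hz

The large building receives the sound from a moving source: f₁ = f₀ · v/(v − v_e) = 428 × 341/305.3 ≈ 478.0 Hz.
On the return leg the driver is a moving observer: f₂ = f₁ · (v + v_e)/v = 478.0 × 376.7/341 ≈ 528.1 Hz.
Beat against the emitted tone: |f₂ − f₀| = 2v_e·f₀/(v − v_e) = 2 × 35.7 × 428/305.3 ≈ 100 Hz.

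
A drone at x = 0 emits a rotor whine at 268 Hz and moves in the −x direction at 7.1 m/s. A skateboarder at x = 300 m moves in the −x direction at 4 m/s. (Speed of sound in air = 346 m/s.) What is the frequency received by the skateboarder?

The observer lies on the +x side, so the source is heading away from the observer and the observer is heading toward the source.
With source receding and observer approaching, f' = f · (v + v_o)/(v + v_s).
f' = 268 × (346 + 4)/(346 + 7.1) = 268 × 350/353.1 ≈ 266 Hz.

266 Hz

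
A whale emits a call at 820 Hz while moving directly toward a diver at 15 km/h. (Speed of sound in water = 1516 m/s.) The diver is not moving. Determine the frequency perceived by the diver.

822 Hz

15 km/h = 4.167 m/s.
Moving source, stationary observer: f' = f · v/(v − v_s) since the source is approaching.
f' = 820 × 1516/(1516 − 4.167) = 820 × 1516/1512 ≈ 822 Hz.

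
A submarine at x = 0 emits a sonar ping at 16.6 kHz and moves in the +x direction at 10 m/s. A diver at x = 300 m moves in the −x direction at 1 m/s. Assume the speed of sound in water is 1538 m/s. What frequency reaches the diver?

The observer lies on the +x side, so the source is heading toward the observer and the observer is heading toward the source.
General Doppler shift: f' = f · (v + v_o)/(v − v_s).
f' = 16.6 × (1538 + 1)/(1538 − 10) = 16.6 × 1539/1528 ≈ 16.72 kHz.

16.72 kHz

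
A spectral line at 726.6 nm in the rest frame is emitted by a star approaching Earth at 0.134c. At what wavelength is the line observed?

635.0 nm

Relativistic Doppler for wavelength: λ' = λ₀ · √((1 − β)/(1 + β)).
λ' = 726.6 × √(0.8660/1.1340) = 726.6 × 0.87388 ≈ 635.0 nm.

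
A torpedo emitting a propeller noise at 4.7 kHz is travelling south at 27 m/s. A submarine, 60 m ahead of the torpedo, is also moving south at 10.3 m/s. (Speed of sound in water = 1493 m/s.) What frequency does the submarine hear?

The submarine is ahead, so the torpedo is moving toward it while the submarine is moving away from the torpedo.
Both move, so f' = f · (v − v_o)/(v − v_s).
f' = 4.7 × (1493 − 10.3)/(1493 − 27) = 4.7 × 1482.7/1466 ≈ 4.75 kHz.

4.75 kHz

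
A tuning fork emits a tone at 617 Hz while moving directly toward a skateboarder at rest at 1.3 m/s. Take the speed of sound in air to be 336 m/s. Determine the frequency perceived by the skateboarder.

With the source moving toward a stationary observer, f' = f · v/(v − v_s).
f' = 617 × 336/(336 − 1.3) = 617 × 336/334.7 ≈ 619 Hz.

619 Hz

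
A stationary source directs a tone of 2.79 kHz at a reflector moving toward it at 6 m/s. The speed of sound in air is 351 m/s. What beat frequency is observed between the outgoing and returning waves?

97 Hz

At the reflector (a moving observer), f₁ = f₀ · (v + u)/v = 2.79 × 357/351 ≈ 2.8377 kHz.
The reflection then acts as a moving source: f₂ = f₁ · v/(v − u) ≈ 2.8870 kHz.
Beat frequency (with f₀ = 2790 Hz): |f₂ − f₀| = 2u·f₀/(v − u) = 2 × 6 × 2790/345 ≈ 97 Hz.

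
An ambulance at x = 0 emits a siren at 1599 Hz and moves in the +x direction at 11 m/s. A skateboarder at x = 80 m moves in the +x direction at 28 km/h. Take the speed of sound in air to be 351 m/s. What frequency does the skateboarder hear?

28 km/h = 7.778 m/s.
The observer lies on the +x side, so the source is heading toward the observer and the observer is heading away from the source.
General Doppler shift: f' = f · (v − v_o)/(v − v_s).
f' = 1599 × (351 − 7.778)/(351 − 11) = 1599 × 343.22/340 ≈ 1614 Hz.

1614 Hz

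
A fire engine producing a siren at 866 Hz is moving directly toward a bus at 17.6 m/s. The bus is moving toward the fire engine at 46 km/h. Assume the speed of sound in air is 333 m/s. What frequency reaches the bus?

46 km/h = 12.78 m/s.
With source approaching and observer approaching, f' = f · (v + v_o)/(v − v_s).
f' = 866 × (333 + 12.78)/(333 − 17.6) = 866 × 345.78/315.4 ≈ 949 Hz.

949 Hz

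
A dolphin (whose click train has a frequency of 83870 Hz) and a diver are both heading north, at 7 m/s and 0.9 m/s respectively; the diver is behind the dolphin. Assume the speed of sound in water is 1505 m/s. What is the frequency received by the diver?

83532 Hz

The diver is behind, so the dolphin is moving away from it while the diver is moving toward the dolphin.
With source receding and observer approaching, f' = f · (v + v_o)/(v + v_s).
f' = 83870 × (1505 + 0.9)/(1505 + 7) = 83870 × 1505.9/1512 ≈ 83532 Hz.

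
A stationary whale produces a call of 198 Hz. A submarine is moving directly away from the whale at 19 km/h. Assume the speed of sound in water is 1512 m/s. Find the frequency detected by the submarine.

19 km/h = 5.278 m/s.
Moving observer, stationary source: f' = f · (v − v_o)/v.
f' = 198 × (1512 − 5.278)/1512 = 198 × 1506.7/1512 ≈ 197 Hz.

197 Hz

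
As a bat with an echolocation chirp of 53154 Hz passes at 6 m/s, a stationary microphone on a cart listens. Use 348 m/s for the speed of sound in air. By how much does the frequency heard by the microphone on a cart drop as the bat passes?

1833 Hz

Approaching: f₁ = f · v/(v − v_s) = 53154 × 348/342 ≈ 54087 Hz.
Receding: f₂ = f · v/(v + v_s) = 53154 × 348/354 ≈ 52253 Hz.
Drop: f₁ − f₂ = 2f·v·v_s/(v² − v_s²) = 2 × 53154 × 348 × 6/(348² − 6²) ≈ 1833 Hz.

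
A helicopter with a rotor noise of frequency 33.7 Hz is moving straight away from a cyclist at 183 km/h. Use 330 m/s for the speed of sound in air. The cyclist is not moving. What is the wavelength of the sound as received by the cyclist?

183 km/h = 50.83 m/s.
With the source moving away from a stationary observer, f' = f · v/(v + v_s).
f' = 33.7 × 330/(330 + 50.83) ≈ 29.2 Hz.
λ' = v/f' = 330/29.2018 ≈ 11.30 m.

11.30 m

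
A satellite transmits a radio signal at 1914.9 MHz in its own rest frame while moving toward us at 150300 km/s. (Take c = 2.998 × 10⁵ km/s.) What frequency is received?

β = v/c = 150300/299800 = 0.5013.
Relativistic Doppler for frequency: f' = f₀ · √((1 + β)/(1 − β)).
f' = 1914.9 × √(1.5013/0.4987) = 1914.9 × 1.73514 ≈ 3322.6 MHz.

3322.6 MHz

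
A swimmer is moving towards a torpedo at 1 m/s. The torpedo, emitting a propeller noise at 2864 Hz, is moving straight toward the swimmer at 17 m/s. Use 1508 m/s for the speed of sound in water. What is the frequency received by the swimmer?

2899 Hz

General Doppler shift: f' = f · (v + v_o)/(v − v_s).
f' = 2864 × (1508 + 1)/(1508 − 17) = 2864 × 1509/1491 ≈ 2899 Hz.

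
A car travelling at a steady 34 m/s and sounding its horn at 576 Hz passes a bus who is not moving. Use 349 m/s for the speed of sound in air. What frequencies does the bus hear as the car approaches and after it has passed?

638 Hz approaching; 525 Hz receding

Approaching: f₁ = f · v/(v − v_s) = 576 × 349/315 ≈ 638 Hz.
Receding: f₂ = f · v/(v + v_s) = 576 × 349/383 ≈ 525 Hz.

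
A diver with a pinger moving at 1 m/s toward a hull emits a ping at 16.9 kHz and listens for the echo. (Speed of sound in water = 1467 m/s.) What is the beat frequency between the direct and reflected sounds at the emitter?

23.1 Hz

The hull receives the sound from a moving source: f₁ = f₀ · v/(v − v_e) = 16.9 × 1467/1466 ≈ 16.9115 kHz.
On the return leg the diver with a pinger is a moving observer: f₂ = f₁ · (v + v_e)/v = 16.9115 × 1468/1467 ≈ 16.9231 kHz.
Beat against the emitted tone (with f₀ = 16900 Hz): |f₂ − f₀| = 2v_e·f₀/(v − v_e) = 2 × 1 × 16900/1466 ≈ 23.1 Hz.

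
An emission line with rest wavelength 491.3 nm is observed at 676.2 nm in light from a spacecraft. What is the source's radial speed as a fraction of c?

λ'/λ₀ = 1.3763 > 1 (redshift), so the source is receding.
λ'/λ₀ = √((1 + β)/(1 − β)) for a receding source ⇒ β = (r² − 1)/(r² + 1) with r = λ'/λ₀.
β = (1.8943 − 1)/(1.8943 + 1) ≈ 0.309.

0.309c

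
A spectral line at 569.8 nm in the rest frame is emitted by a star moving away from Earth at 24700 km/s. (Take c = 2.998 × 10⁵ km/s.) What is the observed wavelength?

618.8 nm

β = v/c = 24700/299800 = 0.0824.
Relativistic Doppler for wavelength: λ' = λ₀ · √((1 + β)/(1 − β)).
λ' = 569.8 × √(1.0824/0.9176) = 569.8 × 1.08608 ≈ 618.8 nm.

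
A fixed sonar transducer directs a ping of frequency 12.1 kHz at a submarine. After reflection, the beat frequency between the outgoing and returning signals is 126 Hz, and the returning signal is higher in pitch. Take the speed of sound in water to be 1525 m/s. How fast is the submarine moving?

Double Doppler shift off a moving reflector: f₂ = f₀ · (v + u)/(v − u) (u > 0 toward emitter).
Returning signal is higher, so f₂ = f₀ + Δf = 12100 + 126 = 12226 Hz.
Rearranging, u = v · (f₂ − f₀)/(f₂ + f₀) = 1525 × 126/24326 ≈ 7.9 m/s.
So the submarine is moving at 7.9 m/s toward the emitter.

7.9 m/s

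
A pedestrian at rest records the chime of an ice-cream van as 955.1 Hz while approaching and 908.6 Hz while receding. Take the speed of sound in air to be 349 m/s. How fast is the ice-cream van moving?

f₁/f₂ = (v + v_s)/(v − v_s), so v_s = v · (f₁ − f₂)/(f₁ + f₂).
v_s = 349 × (955.1 − 908.6)/(955.1 + 908.6) = 349 × 46.5/1863.7 ≈ 8.7 m/s.

8.7 m/s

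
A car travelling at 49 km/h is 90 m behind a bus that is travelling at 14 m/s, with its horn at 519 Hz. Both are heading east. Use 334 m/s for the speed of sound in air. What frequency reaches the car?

518 Hz

49 km/h = 13.61 m/s.
The car is behind, so the bus is moving away from it while the car is moving toward the bus.
Both move, so f' = f · (v + v_o)/(v + v_s).
f' = 519 × (334 + 13.61)/(334 + 14) = 519 × 347.61/348 ≈ 518 Hz.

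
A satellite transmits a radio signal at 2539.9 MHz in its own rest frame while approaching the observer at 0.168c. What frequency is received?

3009.4 MHz

Relativistic Doppler for frequency: f' = f₀ · √((1 + β)/(1 − β)).
f' = 2539.9 × √(1.1680/0.8320) = 2539.9 × 1.18484 ≈ 3009.4 MHz.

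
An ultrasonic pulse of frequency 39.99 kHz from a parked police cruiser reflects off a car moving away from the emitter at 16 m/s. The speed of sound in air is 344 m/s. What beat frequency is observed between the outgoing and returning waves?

At the car (a moving observer), f₁ = f₀ · (v − u)/v = 39.99 × 328/344 ≈ 38.13 kHz.
The reflection then acts as a moving source: f₂ = f₁ · v/(v + u) ≈ 36.44 kHz.
Beat frequency (with f₀ = 39990 Hz): |f₂ − f₀| = 2u·f₀/(v + u) = 2 × 16 × 39990/360 ≈ 3555 Hz.

3555 Hz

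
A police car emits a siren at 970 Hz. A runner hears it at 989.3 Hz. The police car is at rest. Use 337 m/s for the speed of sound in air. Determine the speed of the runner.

f' > f, so the runner is approaching.
f' = f · (v + v_o)/v ⇒ v_o = v · |f'/f − 1|.
v_o = 337 × |989.3/970 − 1| = 337 × 0.0199 ≈ 6.7 m/s.

6.7 m/s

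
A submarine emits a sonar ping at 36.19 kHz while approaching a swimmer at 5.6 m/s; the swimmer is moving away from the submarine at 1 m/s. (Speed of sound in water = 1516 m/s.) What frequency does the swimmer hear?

With source approaching and observer receding, f' = f · (v − v_o)/(v − v_s).
f' = 36.19 × (1516 − 1)/(1516 − 5.6) = 36.19 × 1515/1510.4 ≈ 36.3 kHz.

36.3 kHz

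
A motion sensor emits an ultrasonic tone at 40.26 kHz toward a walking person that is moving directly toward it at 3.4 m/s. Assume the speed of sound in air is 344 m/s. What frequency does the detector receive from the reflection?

The walking person first receives the wave as a moving observer: f₁ = f₀ · (v + u)/v = 40.26 × (344 + 3.4)/344 ≈ 40.7 kHz.
On reflection it acts as a source moving toward the stationary detector: f₂ = f₁ · v/(v − u) = 40.7 × 344/340.6 ≈ 41.1 kHz.

41.1 kHz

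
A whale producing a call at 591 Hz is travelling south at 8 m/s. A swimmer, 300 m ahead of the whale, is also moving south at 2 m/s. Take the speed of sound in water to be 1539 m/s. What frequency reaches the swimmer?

The swimmer is ahead, so the whale is moving toward it while the swimmer is moving away from the whale.
Both move, so f' = f · (v − v_o)/(v − v_s).
f' = 591 × (1539 − 2)/(1539 − 8) = 591 × 1537/1531 ≈ 593 Hz.

593 Hz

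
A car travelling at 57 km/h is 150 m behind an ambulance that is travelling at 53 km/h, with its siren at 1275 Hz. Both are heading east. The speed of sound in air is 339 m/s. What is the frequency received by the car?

1279 Hz

53 km/h = 14.72 m/s; 57 km/h = 15.83 m/s.
The car is behind, so the ambulance is moving away from it while the car is moving toward the ambulance.
With source receding and observer approaching, f' = f · (v + v_o)/(v + v_s).
f' = 1275 × (339 + 15.83)/(339 + 14.72) = 1275 × 354.83/353.72 ≈ 1279 Hz.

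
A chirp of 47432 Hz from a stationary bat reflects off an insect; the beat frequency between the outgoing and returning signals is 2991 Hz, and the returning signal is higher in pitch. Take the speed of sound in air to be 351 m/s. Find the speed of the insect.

Double Doppler shift off a moving reflector: f₂ = f₀ · (v + u)/(v − u) (u > 0 toward emitter).
Returning signal is higher, so f₂ = f₀ + Δf = 47432 + 2991 = 50423 Hz.
Rearranging, u = v · (f₂ − f₀)/(f₂ + f₀) = 351 × 2991/97855 ≈ 10.7 m/s.
So the insect is moving at 10.7 m/s toward the emitter.

10.7 m/s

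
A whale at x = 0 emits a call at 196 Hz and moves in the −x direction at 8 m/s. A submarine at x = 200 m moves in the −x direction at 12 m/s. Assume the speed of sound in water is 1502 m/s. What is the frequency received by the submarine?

197 Hz

The observer lies on the +x side, so the source is heading away from the observer and the observer is heading toward the source.
With source receding and observer approaching, f' = f · (v + v_o)/(v + v_s).
f' = 196 × (1502 + 12)/(1502 + 8) = 196 × 1514/1510 ≈ 197 Hz.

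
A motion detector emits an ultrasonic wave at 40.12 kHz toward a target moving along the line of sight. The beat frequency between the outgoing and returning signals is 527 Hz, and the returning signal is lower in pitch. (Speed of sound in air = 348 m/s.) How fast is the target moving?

2.30 m/s

Double Doppler shift off a moving reflector: f₂ = f₀ · (v + u)/(v − u) (u > 0 toward emitter).
Returning signal is lower, so f₂ = f₀ − Δf = 40120 − 527 = 39593 Hz.
Rearranging, u = v · (f₂ − f₀)/(f₂ + f₀) = 348 × -527/79713 ≈ -2.30 m/s.
So the target is moving at 2.30 m/s away from the emitter.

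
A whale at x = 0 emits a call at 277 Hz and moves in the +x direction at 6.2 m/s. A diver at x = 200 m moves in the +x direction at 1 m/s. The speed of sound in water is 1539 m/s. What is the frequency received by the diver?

The observer lies on the +x side, so the source is heading toward the observer and the observer is heading away from the source.
Both move, so f' = f · (v − v_o)/(v − v_s).
f' = 277 × (1539 − 1)/(1539 − 6.2) = 277 × 1538/1532.8 ≈ 278 Hz.

278 Hz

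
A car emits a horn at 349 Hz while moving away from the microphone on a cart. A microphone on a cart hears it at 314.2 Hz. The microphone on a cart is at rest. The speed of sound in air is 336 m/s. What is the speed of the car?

37 m/s

f' = f · v/(v + v_s) ⇒ v_s = v · |1 − f/f'|.
v_s = 336 × |1 − 349/314.2| = 336 × 0.1108 ≈ 37 m/s.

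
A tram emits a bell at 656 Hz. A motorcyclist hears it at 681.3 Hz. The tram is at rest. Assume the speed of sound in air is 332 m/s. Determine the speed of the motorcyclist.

f' > f, so the motorcyclist is approaching.
f' = f · (v + v_o)/v ⇒ v_o = v · |f'/f − 1|.
v_o = 332 × |681.3/656 − 1| = 332 × 0.03857 ≈ 12.8 m/s.

12.8 m/s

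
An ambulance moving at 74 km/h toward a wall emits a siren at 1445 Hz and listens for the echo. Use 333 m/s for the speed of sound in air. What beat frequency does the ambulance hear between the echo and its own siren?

74 km/h = 20.56 m/s.
The wall receives the sound from a moving source: f₁ = f₀ · v/(v − v_e) = 1445 × 333/312.44 ≈ 1540.1 Hz.
On the return leg the ambulance is a moving observer: f₂ = f₁ · (v + v_e)/v = 1540.1 × 353.56/333 ≈ 1635.1 Hz.
Beat against the emitted tone: |f₂ − f₀| = 2v_e·f₀/(v − v_e) = 2 × 20.56 × 1445/312.44 ≈ 190 Hz.

190 Hz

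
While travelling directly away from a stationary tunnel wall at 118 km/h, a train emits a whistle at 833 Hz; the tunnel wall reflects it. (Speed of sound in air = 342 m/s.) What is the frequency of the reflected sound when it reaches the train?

118 km/h = 32.78 m/s.
The tunnel wall receives the sound from a moving source: f₁ = f₀ · v/(v + v_e) = 833 × 342/374.78 ≈ 760 Hz.
On the return leg the train is a moving observer: f₂ = f₁ · (v − v_e)/v = 760 × 309.22/342 ≈ 687 Hz.

687 Hz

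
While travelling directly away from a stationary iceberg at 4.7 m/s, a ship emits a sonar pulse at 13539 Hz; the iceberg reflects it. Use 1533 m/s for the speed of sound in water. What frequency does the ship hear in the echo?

The iceberg receives the sound from a moving source: f₁ = f₀ · v/(v + v_e) = 13539 × 1533/1537.7 ≈ 13498 Hz.
On the return leg the ship is a moving observer: f₂ = f₁ · (v − v_e)/v = 13498 × 1528.3/1533 ≈ 13456 Hz.

13456 Hz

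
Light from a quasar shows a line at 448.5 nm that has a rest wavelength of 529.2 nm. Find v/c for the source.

λ'/λ₀ = 0.8475 < 1 (blueshift), so the source is approaching.
λ'/λ₀ = √((1 − β)/(1 + β)) for an approaching source ⇒ β = (1 − r²)/(1 + r²) with r = λ'/λ₀.
β = (1 − 0.7183)/(1 + 0.7183) ≈ 0.164.

0.164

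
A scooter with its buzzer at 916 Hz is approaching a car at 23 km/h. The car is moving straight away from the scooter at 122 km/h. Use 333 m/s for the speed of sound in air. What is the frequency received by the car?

23 km/h = 6.389 m/s; 122 km/h = 33.89 m/s.
General Doppler shift: f' = f · (v − v_o)/(v − v_s).
f' = 916 × (333 − 33.89)/(333 − 6.389) = 916 × 299.11/326.61 ≈ 839 Hz.

839 Hz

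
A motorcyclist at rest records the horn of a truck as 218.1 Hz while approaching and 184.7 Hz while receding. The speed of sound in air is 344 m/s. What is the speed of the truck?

29 m/s

f₁/f₂ = (v + v_s)/(v − v_s), so v_s = v · (f₁ − f₂)/(f₁ + f₂).
v_s = 344 × (218.1 − 184.7)/(218.1 + 184.7) = 344 × 33.4/402.8 ≈ 29 m/s.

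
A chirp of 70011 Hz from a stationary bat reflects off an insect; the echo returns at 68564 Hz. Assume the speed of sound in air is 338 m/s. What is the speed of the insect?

Double Doppler shift off a moving reflector: f₂ = f₀ · (v + u)/(v − u) (u > 0 toward emitter).
Rearranging, u = v · (f₂ − f₀)/(f₂ + f₀) = 338 × -1447/138575 ≈ -3.5 m/s.
So the insect is moving at 3.5 m/s away from the emitter.

3.5 m/s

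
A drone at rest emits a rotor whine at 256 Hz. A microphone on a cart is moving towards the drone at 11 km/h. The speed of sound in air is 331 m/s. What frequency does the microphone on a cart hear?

258 Hz

11 km/h = 3.056 m/s.
Only the observer moves, toward the source, so f' = f · (v + v_o)/v.
f' = 256 × (331 + 3.056)/331 = 256 × 334.06/331 ≈ 258 Hz.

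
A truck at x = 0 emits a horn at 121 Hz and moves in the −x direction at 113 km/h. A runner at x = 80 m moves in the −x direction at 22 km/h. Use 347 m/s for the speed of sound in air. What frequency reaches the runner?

113 Hz

113 km/h = 31.39 m/s; 22 km/h = 6.111 m/s.
The observer lies on the +x side, so the source is heading away from the observer and the observer is heading toward the source.
Both move, so f' = f · (v + v_o)/(v + v_s).
f' = 121 × (347 + 6.111)/(347 + 31.39) = 121 × 353.11/378.39 ≈ 113 Hz.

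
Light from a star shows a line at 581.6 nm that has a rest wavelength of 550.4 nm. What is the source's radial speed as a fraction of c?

λ'/λ₀ = 1.0567 > 1 (redshift), so the source is receding.
λ'/λ₀ = √((1 + β)/(1 − β)) for a receding source ⇒ β = (r² − 1)/(r² + 1) with r = λ'/λ₀.
β = (1.1166 − 1)/(1.1166 + 1) ≈ 0.055.

0.055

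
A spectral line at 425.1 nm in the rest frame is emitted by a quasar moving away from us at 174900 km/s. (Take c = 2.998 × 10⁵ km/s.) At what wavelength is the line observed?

828.7 nm

β = v/c = 174900/299800 = 0.5834.
Relativistic Doppler for wavelength: λ' = λ₀ · √((1 + β)/(1 − β)).
λ' = 425.1 × √(1.5834/0.4166) = 425.1 × 1.94952 ≈ 828.7 nm.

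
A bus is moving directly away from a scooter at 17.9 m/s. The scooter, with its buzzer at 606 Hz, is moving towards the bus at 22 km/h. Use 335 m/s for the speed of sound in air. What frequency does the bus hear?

584 Hz

22 km/h = 6.111 m/s.
General Doppler shift: f' = f · (v − v_o)/(v − v_s).
f' = 606 × (335 − 17.9)/(335 − 6.111) = 606 × 317.1/328.89 ≈ 584 Hz.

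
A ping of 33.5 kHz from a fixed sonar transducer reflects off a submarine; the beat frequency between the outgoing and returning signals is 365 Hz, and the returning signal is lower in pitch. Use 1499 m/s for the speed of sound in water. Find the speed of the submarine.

Double Doppler shift off a moving reflector: f₂ = f₀ · (v + u)/(v − u) (u > 0 toward emitter).
Returning signal is lower, so f₂ = f₀ − Δf = 33500 − 365 = 33135 Hz.
Rearranging, u = v · (f₂ − f₀)/(f₂ + f₀) = 1499 × -365/66635 ≈ -8.2 m/s.
So the submarine is moving at 8.2 m/s away from the emitter.

8.2 m/s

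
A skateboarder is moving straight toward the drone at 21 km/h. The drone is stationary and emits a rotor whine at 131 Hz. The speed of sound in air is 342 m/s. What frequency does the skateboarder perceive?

133 Hz

21 km/h = 5.833 m/s.
Only the observer moves, toward the source, so f' = f · (v + v_o)/v.
f' = 131 × (342 + 5.833)/342 = 131 × 347.83/342 ≈ 133 Hz.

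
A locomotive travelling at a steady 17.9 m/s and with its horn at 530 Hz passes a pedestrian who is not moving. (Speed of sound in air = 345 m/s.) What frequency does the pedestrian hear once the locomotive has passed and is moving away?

504 Hz

Receding: f₂ = f · v/(v + v_s) = 530 × 345/362.9 ≈ 504 Hz.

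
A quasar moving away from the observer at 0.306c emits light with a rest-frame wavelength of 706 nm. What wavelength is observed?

968.5 nm

Relativistic Doppler for wavelength: λ' = λ₀ · √((1 + β)/(1 − β)).
λ' = 706 × √(1.3060/0.6940) = 706 × 1.37180 ≈ 968.5 nm.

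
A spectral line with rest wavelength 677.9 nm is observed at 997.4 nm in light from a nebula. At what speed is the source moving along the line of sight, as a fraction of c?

0.368c

λ'/λ₀ = 1.4713 > 1 (redshift), so the source is receding.
λ'/λ₀ = √((1 + β)/(1 − β)) for a receding source ⇒ β = (r² − 1)/(r² + 1) with r = λ'/λ₀.
β = (2.1647 − 1)/(2.1647 + 1) ≈ 0.368.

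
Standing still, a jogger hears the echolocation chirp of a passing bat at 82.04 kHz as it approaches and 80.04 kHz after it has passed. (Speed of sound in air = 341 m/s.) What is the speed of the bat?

f₁/f₂ = (v + v_s)/(v − v_s), so v_s = v · (f₁ − f₂)/(f₁ + f₂).
v_s = 341 × (82.04 − 80.04)/(82.04 + 80.04) = 341 × 2.00/162.08 ≈ 4.2 m/s.

4.2 m/s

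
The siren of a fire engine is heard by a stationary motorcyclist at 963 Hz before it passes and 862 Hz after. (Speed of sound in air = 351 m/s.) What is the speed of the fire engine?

19.4 m/s

f₁/f₂ = (v + v_s)/(v − v_s), so v_s = v · (f₁ − f₂)/(f₁ + f₂).
v_s = 351 × (963 − 862)/(963 + 862) = 351 × 101/1825 ≈ 19.4 m/s.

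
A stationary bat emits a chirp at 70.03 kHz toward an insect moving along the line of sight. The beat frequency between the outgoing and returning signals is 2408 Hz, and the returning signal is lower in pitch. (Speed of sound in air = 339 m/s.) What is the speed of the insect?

Double Doppler shift off a moving reflector: f₂ = f₀ · (v + u)/(v − u) (u > 0 toward emitter).
Returning signal is lower, so f₂ = f₀ − Δf = 70030 − 2408 = 67622 Hz.
Rearranging, u = v · (f₂ − f₀)/(f₂ + f₀) = 339 × -2408/137652 ≈ -5.9 m/s.
So the insect is moving at 5.9 m/s away from the emitter.

5.9 m/s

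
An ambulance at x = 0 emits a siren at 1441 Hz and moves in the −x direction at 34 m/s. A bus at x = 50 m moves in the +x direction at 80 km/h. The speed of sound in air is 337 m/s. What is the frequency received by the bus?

1223 Hz

80 km/h = 22.22 m/s.
The observer lies on the +x side, so the source is heading away from the observer and the observer is heading away from the source.
Both move, so f' = f · (v − v_o)/(v + v_s).
f' = 1441 × (337 − 22.22)/(337 + 34) = 1441 × 314.78/371 ≈ 1223 Hz.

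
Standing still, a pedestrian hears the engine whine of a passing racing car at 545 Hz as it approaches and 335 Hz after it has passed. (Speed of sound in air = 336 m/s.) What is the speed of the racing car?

80 m/s

f₁/f₂ = (v + v_s)/(v − v_s), so v_s = v · (f₁ − f₂)/(f₁ + f₂).
v_s = 336 × (545 − 335)/(545 + 335) = 336 × 210/880 ≈ 80 m/s.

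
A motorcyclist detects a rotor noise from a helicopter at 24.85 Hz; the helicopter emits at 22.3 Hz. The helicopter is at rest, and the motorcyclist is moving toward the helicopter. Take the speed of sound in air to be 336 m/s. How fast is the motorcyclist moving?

f' = f · (v + v_o)/v ⇒ v_o = v · |f'/f − 1|.
v_o = 336 × |24.85/22.3 − 1| = 336 × 0.1143 ≈ 38 m/s.

38 m/s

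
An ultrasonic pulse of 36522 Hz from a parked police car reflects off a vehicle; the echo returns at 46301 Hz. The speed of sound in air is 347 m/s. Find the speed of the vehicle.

41 m/s

Double Doppler shift off a moving reflector: f₂ = f₀ · (v + u)/(v − u) (u > 0 toward emitter).
Rearranging, u = v · (f₂ − f₀)/(f₂ + f₀) = 347 × 9779/82823 ≈ 41 m/s.
So the vehicle is moving at 41 m/s toward the emitter.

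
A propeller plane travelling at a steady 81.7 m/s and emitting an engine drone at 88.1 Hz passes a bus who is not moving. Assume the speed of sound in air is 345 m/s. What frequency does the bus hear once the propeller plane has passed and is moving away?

71 Hz

Receding: f₂ = f · v/(v + v_s) = 88.1 × 345/426.7 ≈ 71 Hz.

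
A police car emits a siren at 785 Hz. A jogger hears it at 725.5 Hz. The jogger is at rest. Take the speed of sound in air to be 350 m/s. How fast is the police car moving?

29 m/s

f' < f, so the police car is receding.
f' = f · v/(v + v_s) ⇒ v_s = v · |1 − f/f'|.
v_s = 350 × |1 − 785/725.5| = 350 × 0.08201 ≈ 29 m/s.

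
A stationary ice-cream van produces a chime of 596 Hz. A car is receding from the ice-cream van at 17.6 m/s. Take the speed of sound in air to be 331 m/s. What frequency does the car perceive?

Moving observer, stationary source: f' = f · (v − v_o)/v.
f' = 596 × (331 − 17.6)/331 = 596 × 313.4/331 ≈ 564 Hz.

564 Hz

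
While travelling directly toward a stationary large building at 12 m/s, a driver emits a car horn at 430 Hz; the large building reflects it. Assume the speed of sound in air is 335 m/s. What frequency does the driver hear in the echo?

The large building receives the sound from a moving source: f₁ = f₀ · v/(v − v_e) = 430 × 335/323 ≈ 446 Hz.
On the return leg the driver is a moving observer: f₂ = f₁ · (v + v_e)/v = 446 × 347/335 ≈ 462 Hz.

462 Hz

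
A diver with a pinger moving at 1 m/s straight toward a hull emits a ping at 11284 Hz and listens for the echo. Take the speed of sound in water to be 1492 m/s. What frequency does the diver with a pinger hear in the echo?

The hull receives the sound from a moving source: f₁ = f₀ · v/(v − v_e) = 11284 × 1492/1491 ≈ 11292 Hz.
On the return leg the diver with a pinger is a moving observer: f₂ = f₁ · (v + v_e)/v = 11292 × 1493/1492 ≈ 11299 Hz.
Equivalently f₂ = f₀ · (v + v_e)/(v − v_e).

11299 Hz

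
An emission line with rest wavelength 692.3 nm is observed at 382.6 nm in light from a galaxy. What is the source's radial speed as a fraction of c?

λ'/λ₀ = 0.5527 < 1 (blueshift), so the source is approaching.
λ'/λ₀ = √((1 − β)/(1 + β)) for an approaching source ⇒ β = (1 − r²)/(1 + r²) with r = λ'/λ₀.
β = (1 − 0.3054)/(1 + 0.3054) ≈ 0.532.

0.532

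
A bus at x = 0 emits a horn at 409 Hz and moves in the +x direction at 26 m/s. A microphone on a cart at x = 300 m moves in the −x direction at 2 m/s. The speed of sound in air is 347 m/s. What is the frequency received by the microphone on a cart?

445 Hz

The observer lies on the +x side, so the source is heading toward the observer and the observer is heading toward the source.
Both move, so f' = f · (v + v_o)/(v − v_s).
f' = 409 × (347 + 2)/(347 − 26) = 409 × 349/321 ≈ 445 Hz.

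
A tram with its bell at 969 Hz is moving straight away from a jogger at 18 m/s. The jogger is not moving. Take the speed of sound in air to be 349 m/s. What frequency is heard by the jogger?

Only the source moves, away from the listener, so f' = f · v/(v + v_s).
f' = 969 × 349/(349 + 18) = 969 × 349/367 ≈ 921 Hz.

921 Hz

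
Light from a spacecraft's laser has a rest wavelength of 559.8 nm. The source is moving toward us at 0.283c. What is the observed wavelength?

Relativistic Doppler for wavelength: λ' = λ₀ · √((1 − β)/(1 + β)).
λ' = 559.8 × √(0.7170/1.2830) = 559.8 × 0.74756 ≈ 418.5 nm.

418.5 nm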